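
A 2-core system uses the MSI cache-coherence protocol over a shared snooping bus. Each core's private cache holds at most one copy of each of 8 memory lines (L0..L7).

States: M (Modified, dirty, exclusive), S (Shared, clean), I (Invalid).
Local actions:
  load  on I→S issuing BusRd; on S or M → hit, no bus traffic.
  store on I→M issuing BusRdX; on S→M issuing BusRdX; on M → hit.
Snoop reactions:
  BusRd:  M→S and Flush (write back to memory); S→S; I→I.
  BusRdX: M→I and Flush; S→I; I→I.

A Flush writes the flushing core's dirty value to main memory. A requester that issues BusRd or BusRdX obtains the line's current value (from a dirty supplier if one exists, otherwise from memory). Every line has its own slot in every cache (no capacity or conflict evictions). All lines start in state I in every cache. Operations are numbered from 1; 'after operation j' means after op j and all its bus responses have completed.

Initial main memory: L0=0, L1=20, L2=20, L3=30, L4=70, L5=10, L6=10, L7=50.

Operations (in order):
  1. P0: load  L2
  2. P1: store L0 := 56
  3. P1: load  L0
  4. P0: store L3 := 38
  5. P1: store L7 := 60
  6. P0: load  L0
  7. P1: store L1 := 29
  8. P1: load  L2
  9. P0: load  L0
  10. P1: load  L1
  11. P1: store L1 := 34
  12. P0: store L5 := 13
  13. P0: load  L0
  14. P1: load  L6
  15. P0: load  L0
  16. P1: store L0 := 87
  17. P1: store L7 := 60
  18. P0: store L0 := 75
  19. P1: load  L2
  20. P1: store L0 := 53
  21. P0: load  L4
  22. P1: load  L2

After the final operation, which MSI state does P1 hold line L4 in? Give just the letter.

state = I

  op1 P0: load  L2 → S/I on L2; bus BusRd; mem=20
  op2 P1: store L0 := 56 → I/M on L0; bus BusRdX; mem=0
  op3 P1: load  L0 → I/M on L0; bus (none); mem=0
  op4 P0: store L3 := 38 → M/I on L3; bus BusRdX; mem=30
  op5 P1: store L7 := 60 → I/M on L7; bus BusRdX; mem=50
  op6 P0: load  L0 → S/S on L0; bus BusRd Flush; mem=56
  op7 P1: store L1 := 29 → I/M on L1; bus BusRdX; mem=20
  op8 P1: load  L2 → S/S on L2; bus BusRd; mem=20
  op9 P0: load  L0 → S/S on L0; bus (none); mem=56
  op10 P1: load  L1 → I/M on L1; bus (none); mem=20
  op11 P1: store L1 := 34 → I/M on L1; bus (none); mem=20
  op12 P0: store L5 := 13 → M/I on L5; bus BusRdX; mem=10
  op13 P0: load  L0 → S/S on L0; bus (none); mem=56
  op14 P1: load  L6 → I/S on L6; bus BusRd; mem=10
  op15 P0: load  L0 → S/S on L0; bus (none); mem=56
  op16 P1: store L0 := 87 → I/M on L0; bus BusRdX; mem=56
  op17 P1: store L7 := 60 → I/M on L7; bus (none); mem=50
  op18 P0: store L0 := 75 → M/I on L0; bus BusRdX Flush; mem=87
  op19 P1: load  L2 → S/S on L2; bus (none); mem=20
  op20 P1: store L0 := 53 → I/M on L0; bus BusRdX Flush; mem=75
  op21 P0: load  L4 → S/I on L4; bus BusRd; mem=70
  op22 P1: load  L2 → S/S on L2; bus (none); mem=20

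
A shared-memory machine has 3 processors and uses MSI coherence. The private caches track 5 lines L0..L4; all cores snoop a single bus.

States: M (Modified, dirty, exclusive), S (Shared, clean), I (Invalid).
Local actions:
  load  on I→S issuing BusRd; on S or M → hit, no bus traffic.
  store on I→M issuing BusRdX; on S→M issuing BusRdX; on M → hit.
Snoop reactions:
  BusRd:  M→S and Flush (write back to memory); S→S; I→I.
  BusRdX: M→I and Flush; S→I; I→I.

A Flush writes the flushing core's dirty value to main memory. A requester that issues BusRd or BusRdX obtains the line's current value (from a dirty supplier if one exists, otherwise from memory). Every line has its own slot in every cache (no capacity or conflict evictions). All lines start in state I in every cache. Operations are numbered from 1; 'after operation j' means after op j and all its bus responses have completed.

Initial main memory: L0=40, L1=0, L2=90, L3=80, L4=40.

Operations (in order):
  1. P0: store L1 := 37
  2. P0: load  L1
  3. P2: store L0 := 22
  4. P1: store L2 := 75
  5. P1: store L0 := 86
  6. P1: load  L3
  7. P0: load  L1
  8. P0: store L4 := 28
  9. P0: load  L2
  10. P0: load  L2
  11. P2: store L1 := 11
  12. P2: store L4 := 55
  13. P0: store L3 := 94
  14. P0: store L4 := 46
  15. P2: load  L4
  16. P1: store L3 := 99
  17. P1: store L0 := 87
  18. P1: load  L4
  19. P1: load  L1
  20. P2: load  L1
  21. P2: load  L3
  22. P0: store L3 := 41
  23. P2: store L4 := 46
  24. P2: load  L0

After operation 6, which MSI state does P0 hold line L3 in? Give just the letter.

1. P0: store L1 := 37  bus=[BusRdX]  L1: P0=M P1=I P2=I  mem[L1]=0
2. P0: load  L1  bus=[-]  L1: P0=M P1=I P2=I  mem[L1]=0
3. P2: store L0 := 22  bus=[BusRdX]  L0: P0=I P1=I P2=M  mem[L0]=40
4. P1: store L2 := 75  bus=[BusRdX]  L2: P0=I P1=M P2=I  mem[L2]=90
5. P1: store L0 := 86  bus=[BusRdX,Flush]  L0: P0=I P1=M P2=I  mem[L0]=22
6. P1: load  L3  bus=[BusRd]  L3: P0=I P1=S P2=I  mem[L3]=80
7. P0: load  L1  bus=[-]  L1: P0=M P1=I P2=I  mem[L1]=0
8. P0: store L4 := 28  bus=[BusRdX]  L4: P0=M P1=I P2=I  mem[L4]=40
9. P0: load  L2  bus=[BusRd,Flush]  L2: P0=S P1=S P2=I  mem[L2]=75
10. P0: load  L2  bus=[-]  L2: P0=S P1=S P2=I  mem[L2]=75
11. P2: store L1 := 11  bus=[BusRdX,Flush]  L1: P0=I P1=I P2=M  mem[L1]=37
12. P2: store L4 := 55  bus=[BusRdX,Flush]  L4: P0=I P1=I P2=M  mem[L4]=28
13. P0: store L3 := 94  bus=[BusRdX]  L3: P0=M P1=I P2=I  mem[L3]=80
14. P0: store L4 := 46  bus=[BusRdX,Flush]  L4: P0=M P1=I P2=I  mem[L4]=55
15. P2: load  L4  bus=[BusRd,Flush]  L4: P0=S P1=I P2=S  mem[L4]=46
16. P1: store L3 := 99  bus=[BusRdX,Flush]  L3: P0=I P1=M P2=I  mem[L3]=94
17. P1: store L0 := 87  bus=[-]  L0: P0=I P1=M P2=I  mem[L0]=22
18. P1: load  L4  bus=[BusRd]  L4: P0=S P1=S P2=S  mem[L4]=46
19. P1: load  L1  bus=[BusRd,Flush]  L1: P0=I P1=S P2=S  mem[L1]=11
20. P2: load  L1  bus=[-]  L1: P0=I P1=S P2=S  mem[L1]=11
21. P2: load  L3  bus=[BusRd,Flush]  L3: P0=I P1=S P2=S  mem[L3]=99
22. P0: store L3 := 41  bus=[BusRdX]  L3: P0=M P1=I P2=I  mem[L3]=99
23. P2: store L4 := 46  bus=[BusRdX]  L4: P0=I P1=I P2=M  mem[L4]=46
24. P2: load  L0  bus=[BusRd,Flush]  L0: P0=I P1=S P2=S  mem[L0]=87

state = I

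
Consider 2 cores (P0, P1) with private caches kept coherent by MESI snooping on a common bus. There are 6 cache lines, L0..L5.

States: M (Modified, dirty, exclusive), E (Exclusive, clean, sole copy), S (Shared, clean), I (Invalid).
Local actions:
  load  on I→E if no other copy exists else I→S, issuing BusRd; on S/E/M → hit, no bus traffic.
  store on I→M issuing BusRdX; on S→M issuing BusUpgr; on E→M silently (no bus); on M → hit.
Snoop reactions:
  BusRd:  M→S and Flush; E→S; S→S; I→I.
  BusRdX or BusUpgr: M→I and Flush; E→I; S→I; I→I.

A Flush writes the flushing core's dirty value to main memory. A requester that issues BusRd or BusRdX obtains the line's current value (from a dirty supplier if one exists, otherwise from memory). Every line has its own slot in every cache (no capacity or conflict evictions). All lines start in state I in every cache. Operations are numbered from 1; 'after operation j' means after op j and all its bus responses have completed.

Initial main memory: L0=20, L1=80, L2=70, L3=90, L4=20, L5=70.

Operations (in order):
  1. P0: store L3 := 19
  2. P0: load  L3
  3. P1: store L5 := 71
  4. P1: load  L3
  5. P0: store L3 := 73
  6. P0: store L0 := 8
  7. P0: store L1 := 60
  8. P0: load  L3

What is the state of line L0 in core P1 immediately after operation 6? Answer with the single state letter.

state = I

1. P0: store L3 := 19  bus=[BusRdX]  L3: P0=M P1=I  mem[L3]=90
2. P0: load  L3  bus=[-]  L3: P0=M P1=I  mem[L3]=90
3. P1: store L5 := 71  bus=[BusRdX]  L5: P0=I P1=M  mem[L5]=70
4. P1: load  L3  bus=[BusRd,Flush]  L3: P0=S P1=S  mem[L3]=19
5. P0: store L3 := 73  bus=[BusUpgr]  L3: P0=M P1=I  mem[L3]=19
6. P0: store L0 := 8  bus=[BusRdX]  L0: P0=M P1=I  mem[L0]=20
7. P0: store L1 := 60  bus=[BusRdX]  L1: P0=M P1=I  mem[L1]=80
8. P0: load  L3  bus=[-]  L3: P0=M P1=I  mem[L3]=19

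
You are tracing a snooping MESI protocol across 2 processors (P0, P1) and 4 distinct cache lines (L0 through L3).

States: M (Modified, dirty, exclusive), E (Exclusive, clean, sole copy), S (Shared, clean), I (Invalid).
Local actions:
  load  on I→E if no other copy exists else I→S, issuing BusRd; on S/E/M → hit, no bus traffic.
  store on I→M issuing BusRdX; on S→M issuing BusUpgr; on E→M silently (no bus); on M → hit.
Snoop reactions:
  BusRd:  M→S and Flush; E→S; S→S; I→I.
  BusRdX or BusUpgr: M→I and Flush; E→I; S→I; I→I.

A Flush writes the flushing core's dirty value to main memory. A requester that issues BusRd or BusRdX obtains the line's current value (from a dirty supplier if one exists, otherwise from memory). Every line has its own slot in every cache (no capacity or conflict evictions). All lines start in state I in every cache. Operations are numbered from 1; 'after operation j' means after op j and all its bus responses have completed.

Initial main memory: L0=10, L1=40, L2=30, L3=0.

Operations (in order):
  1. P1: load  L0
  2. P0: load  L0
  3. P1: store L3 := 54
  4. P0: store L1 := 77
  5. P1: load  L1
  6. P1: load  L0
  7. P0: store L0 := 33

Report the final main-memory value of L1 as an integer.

[1] P1: load  L0 | P0:I, P1:E(10) | bus: BusRd
[2] P0: load  L0 | P0:S(10), P1:S(10) | bus: BusRd
[3] P1: store L3 := 54 | P0:I, P1:M(54) | bus: BusRdX
[4] P0: store L1 := 77 | P0:M(77), P1:I | bus: BusRdX
[5] P1: load  L1 | P0:S(77), P1:S(77) | bus: BusRd,Flush
[6] P1: load  L0 | P0:S(10), P1:S(10) | bus: none
[7] P0: store L0 := 33 | P0:M(33), P1:I | bus: BusUpgr

memory[L1] = 77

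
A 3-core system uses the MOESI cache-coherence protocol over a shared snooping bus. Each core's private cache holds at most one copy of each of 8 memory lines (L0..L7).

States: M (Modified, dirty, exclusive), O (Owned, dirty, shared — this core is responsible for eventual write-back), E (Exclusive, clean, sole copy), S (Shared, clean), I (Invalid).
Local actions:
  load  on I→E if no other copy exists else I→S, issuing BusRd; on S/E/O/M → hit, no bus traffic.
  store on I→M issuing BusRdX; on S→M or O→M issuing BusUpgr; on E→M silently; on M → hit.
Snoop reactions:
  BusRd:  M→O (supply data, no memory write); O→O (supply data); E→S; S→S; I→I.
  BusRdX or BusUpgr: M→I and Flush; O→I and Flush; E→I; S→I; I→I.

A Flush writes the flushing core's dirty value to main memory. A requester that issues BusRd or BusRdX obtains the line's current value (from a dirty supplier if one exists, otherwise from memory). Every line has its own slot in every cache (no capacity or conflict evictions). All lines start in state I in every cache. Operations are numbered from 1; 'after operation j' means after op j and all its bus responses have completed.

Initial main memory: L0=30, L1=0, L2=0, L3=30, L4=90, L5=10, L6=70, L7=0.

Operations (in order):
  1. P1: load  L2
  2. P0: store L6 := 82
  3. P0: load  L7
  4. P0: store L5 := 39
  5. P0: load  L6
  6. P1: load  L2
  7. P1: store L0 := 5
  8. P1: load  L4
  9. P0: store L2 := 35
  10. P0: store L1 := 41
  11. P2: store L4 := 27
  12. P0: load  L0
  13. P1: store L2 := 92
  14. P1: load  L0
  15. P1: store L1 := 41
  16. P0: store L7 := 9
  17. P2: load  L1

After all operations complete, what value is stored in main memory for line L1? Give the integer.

memory[L1] = 41

  op1 P1: load  L2 → I/E/I on L2; bus BusRd; mem=0
  op2 P0: store L6 := 82 → M/I/I on L6; bus BusRdX; mem=70
  op3 P0: load  L7 → E/I/I on L7; bus BusRd; mem=0
  op4 P0: store L5 := 39 → M/I/I on L5; bus BusRdX; mem=10
  op5 P0: load  L6 → M/I/I on L6; bus (none); mem=70
  op6 P1: load  L2 → I/E/I on L2; bus (none); mem=0
  op7 P1: store L0 := 5 → I/M/I on L0; bus BusRdX; mem=30
  op8 P1: load  L4 → I/E/I on L4; bus BusRd; mem=90
  op9 P0: store L2 := 35 → M/I/I on L2; bus BusRdX; mem=0
  op10 P0: store L1 := 41 → M/I/I on L1; bus BusRdX; mem=0
  op11 P2: store L4 := 27 → I/I/M on L4; bus BusRdX; mem=90
  op12 P0: load  L0 → S/O/I on L0; bus BusRd; mem=30
  op13 P1: store L2 := 92 → I/M/I on L2; bus BusRdX Flush; mem=35
  op14 P1: load  L0 → S/O/I on L0; bus (none); mem=30
  op15 P1: store L1 := 41 → I/M/I on L1; bus BusRdX Flush; mem=41
  op16 P0: store L7 := 9 → M/I/I on L7; bus (none); mem=0
  op17 P2: load  L1 → I/O/S on L1; bus BusRd; mem=41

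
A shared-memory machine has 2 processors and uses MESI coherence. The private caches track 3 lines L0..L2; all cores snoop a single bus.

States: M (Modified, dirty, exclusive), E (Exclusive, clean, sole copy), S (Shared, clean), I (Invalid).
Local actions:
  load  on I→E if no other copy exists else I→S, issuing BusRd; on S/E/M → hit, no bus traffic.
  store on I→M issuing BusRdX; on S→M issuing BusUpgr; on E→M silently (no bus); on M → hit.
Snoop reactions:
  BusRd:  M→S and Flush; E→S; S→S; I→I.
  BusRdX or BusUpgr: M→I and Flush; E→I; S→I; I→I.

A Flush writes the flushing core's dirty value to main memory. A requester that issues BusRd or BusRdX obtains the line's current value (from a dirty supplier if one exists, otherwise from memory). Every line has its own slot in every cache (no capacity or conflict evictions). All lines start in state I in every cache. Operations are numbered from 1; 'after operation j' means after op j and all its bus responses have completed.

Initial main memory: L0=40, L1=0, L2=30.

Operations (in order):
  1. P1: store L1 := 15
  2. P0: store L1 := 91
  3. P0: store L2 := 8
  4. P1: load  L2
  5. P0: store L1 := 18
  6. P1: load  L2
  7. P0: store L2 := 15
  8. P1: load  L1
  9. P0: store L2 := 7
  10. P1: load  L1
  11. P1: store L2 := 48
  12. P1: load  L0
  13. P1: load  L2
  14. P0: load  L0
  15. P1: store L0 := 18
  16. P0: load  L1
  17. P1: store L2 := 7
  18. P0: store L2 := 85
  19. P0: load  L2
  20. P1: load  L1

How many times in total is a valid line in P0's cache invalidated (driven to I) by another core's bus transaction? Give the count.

invalidations = 2

step 1: P1: store L1 := 15  ⟶  IM  (L1)  txn=BusRdX  M[L1]=0
step 2: P0: store L1 := 91  ⟶  MI  (L1)  txn=BusRdX+Flush  M[L1]=15
step 3: P0: store L2 := 8  ⟶  MI  (L2)  txn=BusRdX  M[L2]=30
step 4: P1: load  L2  ⟶  SS  (L2)  txn=BusRd+Flush  M[L2]=8
step 5: P0: store L1 := 18  ⟶  MI  (L1)  txn=∅  M[L1]=15
step 6: P1: load  L2  ⟶  SS  (L2)  txn=∅  M[L2]=8
step 7: P0: store L2 := 15  ⟶  MI  (L2)  txn=BusUpgr  M[L2]=8
step 8: P1: load  L1  ⟶  SS  (L1)  txn=BusRd+Flush  M[L1]=18
step 9: P0: store L2 := 7  ⟶  MI  (L2)  txn=∅  M[L2]=8
step 10: P1: load  L1  ⟶  SS  (L1)  txn=∅  M[L1]=18
step 11: P1: store L2 := 48  ⟶  IM  (L2)  txn=BusRdX+Flush  M[L2]=7
step 12: P1: load  L0  ⟶  IE  (L0)  txn=BusRd  M[L0]=40
step 13: P1: load  L2  ⟶  IM  (L2)  txn=∅  M[L2]=7
step 14: P0: load  L0  ⟶  SS  (L0)  txn=BusRd  M[L0]=40
step 15: P1: store L0 := 18  ⟶  IM  (L0)  txn=BusUpgr  M[L0]=40
step 16: P0: load  L1  ⟶  SS  (L1)  txn=∅  M[L1]=18
step 17: P1: store L2 := 7  ⟶  IM  (L2)  txn=∅  M[L2]=7
step 18: P0: store L2 := 85  ⟶  MI  (L2)  txn=BusRdX+Flush  M[L2]=7
step 19: P0: load  L2  ⟶  MI  (L2)  txn=∅  M[L2]=7
step 20: P1: load  L1  ⟶  SS  (L1)  txn=∅  M[L1]=18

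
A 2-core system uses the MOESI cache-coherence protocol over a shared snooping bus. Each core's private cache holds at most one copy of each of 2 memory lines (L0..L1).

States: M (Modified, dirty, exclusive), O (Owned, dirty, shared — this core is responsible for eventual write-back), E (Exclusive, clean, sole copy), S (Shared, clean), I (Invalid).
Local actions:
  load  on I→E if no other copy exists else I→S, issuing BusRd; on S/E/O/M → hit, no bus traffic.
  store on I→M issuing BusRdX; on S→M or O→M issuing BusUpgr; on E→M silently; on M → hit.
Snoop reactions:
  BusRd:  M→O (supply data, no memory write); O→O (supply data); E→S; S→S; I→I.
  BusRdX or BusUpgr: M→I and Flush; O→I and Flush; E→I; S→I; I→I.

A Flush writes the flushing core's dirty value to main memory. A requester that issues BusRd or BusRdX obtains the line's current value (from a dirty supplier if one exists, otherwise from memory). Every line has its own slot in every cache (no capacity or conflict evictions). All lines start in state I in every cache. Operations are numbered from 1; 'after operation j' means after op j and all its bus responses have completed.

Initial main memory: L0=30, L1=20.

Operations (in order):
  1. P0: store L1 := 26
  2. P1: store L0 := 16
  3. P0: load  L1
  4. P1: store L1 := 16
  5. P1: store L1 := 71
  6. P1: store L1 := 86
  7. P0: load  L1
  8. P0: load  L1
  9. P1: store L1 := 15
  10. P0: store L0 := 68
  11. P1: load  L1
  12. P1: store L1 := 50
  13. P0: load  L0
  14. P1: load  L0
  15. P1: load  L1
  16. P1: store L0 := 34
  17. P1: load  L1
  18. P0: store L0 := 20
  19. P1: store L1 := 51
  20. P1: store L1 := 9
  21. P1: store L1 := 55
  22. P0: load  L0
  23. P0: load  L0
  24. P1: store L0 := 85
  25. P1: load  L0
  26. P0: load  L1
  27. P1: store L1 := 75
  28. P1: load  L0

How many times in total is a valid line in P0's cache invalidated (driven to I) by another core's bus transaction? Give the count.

invalidations = 5

[1] P0: store L1 := 26 | P0:M(26), P1:I | bus: BusRdX
[2] P1: store L0 := 16 | P0:I, P1:M(16) | bus: BusRdX
[3] P0: load  L1 | P0:M(26), P1:I | bus: none
[4] P1: store L1 := 16 | P0:I, P1:M(16) | bus: BusRdX,Flush
[5] P1: store L1 := 71 | P0:I, P1:M(71) | bus: none
[6] P1: store L1 := 86 | P0:I, P1:M(86) | bus: none
[7] P0: load  L1 | P0:S(86), P1:O(86) | bus: BusRd
[8] P0: load  L1 | P0:S(86), P1:O(86) | bus: none
[9] P1: store L1 := 15 | P0:I, P1:M(15) | bus: BusUpgr
[10] P0: store L0 := 68 | P0:M(68), P1:I | bus: BusRdX,Flush
[11] P1: load  L1 | P0:I, P1:M(15) | bus: none
[12] P1: store L1 := 50 | P0:I, P1:M(50) | bus: none
[13] P0: load  L0 | P0:M(68), P1:I | bus: none
[14] P1: load  L0 | P0:O(68), P1:S(68) | bus: BusRd
[15] P1: load  L1 | P0:I, P1:M(50) | bus: none
[16] P1: store L0 := 34 | P0:I, P1:M(34) | bus: BusUpgr,Flush
[17] P1: load  L1 | P0:I, P1:M(50) | bus: none
[18] P0: store L0 := 20 | P0:M(20), P1:I | bus: BusRdX,Flush
[19] P1: store L1 := 51 | P0:I, P1:M(51) | bus: none
[20] P1: store L1 := 9 | P0:I, P1:M(9) | bus: none
[21] P1: store L1 := 55 | P0:I, P1:M(55) | bus: none
[22] P0: load  L0 | P0:M(20), P1:I | bus: none
[23] P0: load  L0 | P0:M(20), P1:I | bus: none
[24] P1: store L0 := 85 | P0:I, P1:M(85) | bus: BusRdX,Flush
[25] P1: load  L0 | P0:I, P1:M(85) | bus: none
[26] P0: load  L1 | P0:S(55), P1:O(55) | bus: BusRd
[27] P1: store L1 := 75 | P0:I, P1:M(75) | bus: BusUpgr
[28] P1: load  L0 | P0:I, P1:M(85) | bus: none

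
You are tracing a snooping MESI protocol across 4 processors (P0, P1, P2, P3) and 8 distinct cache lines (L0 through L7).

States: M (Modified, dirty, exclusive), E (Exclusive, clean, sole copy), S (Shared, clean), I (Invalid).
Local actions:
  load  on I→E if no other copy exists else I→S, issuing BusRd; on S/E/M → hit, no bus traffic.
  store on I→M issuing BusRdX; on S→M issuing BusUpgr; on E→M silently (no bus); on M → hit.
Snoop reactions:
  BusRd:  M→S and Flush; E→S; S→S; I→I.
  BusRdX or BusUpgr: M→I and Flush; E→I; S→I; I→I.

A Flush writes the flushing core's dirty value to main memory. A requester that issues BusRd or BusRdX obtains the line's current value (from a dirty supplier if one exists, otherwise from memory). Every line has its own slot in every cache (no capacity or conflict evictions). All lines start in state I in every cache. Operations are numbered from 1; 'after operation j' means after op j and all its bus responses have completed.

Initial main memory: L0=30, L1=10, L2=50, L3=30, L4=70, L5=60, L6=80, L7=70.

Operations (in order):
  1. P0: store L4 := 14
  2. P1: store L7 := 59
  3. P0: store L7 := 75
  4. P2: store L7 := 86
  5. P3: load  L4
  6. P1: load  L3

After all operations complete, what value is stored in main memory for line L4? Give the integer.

[1] P0: store L4 := 14 | P0:M(14), P1:I, P2:I, P3:I | bus: BusRdX
[2] P1: store L7 := 59 | P0:I, P1:M(59), P2:I, P3:I | bus: BusRdX
[3] P0: store L7 := 75 | P0:M(75), P1:I, P2:I, P3:I | bus: BusRdX,Flush
[4] P2: store L7 := 86 | P0:I, P1:I, P2:M(86), P3:I | bus: BusRdX,Flush
[5] P3: load  L4 | P0:S(14), P1:I, P2:I, P3:S(14) | bus: BusRd,Flush
[6] P1: load  L3 | P0:I, P1:E(30), P2:I, P3:I | bus: BusRd

memory[L4] = 14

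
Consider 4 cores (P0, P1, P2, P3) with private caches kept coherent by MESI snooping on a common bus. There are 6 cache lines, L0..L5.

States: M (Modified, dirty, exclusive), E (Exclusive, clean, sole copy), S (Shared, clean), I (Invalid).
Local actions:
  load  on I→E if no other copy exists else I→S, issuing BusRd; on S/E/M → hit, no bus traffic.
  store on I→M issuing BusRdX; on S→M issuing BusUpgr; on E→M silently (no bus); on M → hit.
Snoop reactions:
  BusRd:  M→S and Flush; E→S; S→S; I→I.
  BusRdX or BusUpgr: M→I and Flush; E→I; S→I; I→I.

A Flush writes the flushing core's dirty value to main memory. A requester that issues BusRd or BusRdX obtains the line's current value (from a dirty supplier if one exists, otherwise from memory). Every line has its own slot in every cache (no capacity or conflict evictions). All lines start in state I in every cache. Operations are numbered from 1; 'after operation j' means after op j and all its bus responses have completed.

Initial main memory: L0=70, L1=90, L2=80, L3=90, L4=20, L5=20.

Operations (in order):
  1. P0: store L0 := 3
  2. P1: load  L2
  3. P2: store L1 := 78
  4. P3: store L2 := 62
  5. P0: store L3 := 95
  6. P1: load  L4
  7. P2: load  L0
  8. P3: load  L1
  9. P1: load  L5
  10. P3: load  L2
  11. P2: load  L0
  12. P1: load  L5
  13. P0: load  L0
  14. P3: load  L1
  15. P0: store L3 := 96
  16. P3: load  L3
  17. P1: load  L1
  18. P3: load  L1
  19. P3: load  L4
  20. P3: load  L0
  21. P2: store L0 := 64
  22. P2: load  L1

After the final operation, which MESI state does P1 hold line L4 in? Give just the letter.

state = S

[1] P0: store L0 := 3 | P0:M(3), P1:I, P2:I, P3:I | bus: BusRdX
[2] P1: load  L2 | P0:I, P1:E(80), P2:I, P3:I | bus: BusRd
[3] P2: store L1 := 78 | P0:I, P1:I, P2:M(78), P3:I | bus: BusRdX
[4] P3: store L2 := 62 | P0:I, P1:I, P2:I, P3:M(62) | bus: BusRdX
[5] P0: store L3 := 95 | P0:M(95), P1:I, P2:I, P3:I | bus: BusRdX
[6] P1: load  L4 | P0:I, P1:E(20), P2:I, P3:I | bus: BusRd
[7] P2: load  L0 | P0:S(3), P1:I, P2:S(3), P3:I | bus: BusRd,Flush
[8] P3: load  L1 | P0:I, P1:I, P2:S(78), P3:S(78) | bus: BusRd,Flush
[9] P1: load  L5 | P0:I, P1:E(20), P2:I, P3:I | bus: BusRd
[10] P3: load  L2 | P0:I, P1:I, P2:I, P3:M(62) | bus: none
[11] P2: load  L0 | P0:S(3), P1:I, P2:S(3), P3:I | bus: none
[12] P1: load  L5 | P0:I, P1:E(20), P2:I, P3:I | bus: none
[13] P0: load  L0 | P0:S(3), P1:I, P2:S(3), P3:I | bus: none
[14] P3: load  L1 | P0:I, P1:I, P2:S(78), P3:S(78) | bus: none
[15] P0: store L3 := 96 | P0:M(96), P1:I, P2:I, P3:I | bus: none
[16] P3: load  L3 | P0:S(96), P1:I, P2:I, P3:S(96) | bus: BusRd,Flush
[17] P1: load  L1 | P0:I, P1:S(78), P2:S(78), P3:S(78) | bus: BusRd
[18] P3: load  L1 | P0:I, P1:S(78), P2:S(78), P3:S(78) | bus: none
[19] P3: load  L4 | P0:I, P1:S(20), P2:I, P3:S(20) | bus: BusRd
[20] P3: load  L0 | P0:S(3), P1:I, P2:S(3), P3:S(3) | bus: BusRd
[21] P2: store L0 := 64 | P0:I, P1:I, P2:M(64), P3:I | bus: BusUpgr
[22] P2: load  L1 | P0:I, P1:S(78), P2:S(78), P3:S(78) | bus: none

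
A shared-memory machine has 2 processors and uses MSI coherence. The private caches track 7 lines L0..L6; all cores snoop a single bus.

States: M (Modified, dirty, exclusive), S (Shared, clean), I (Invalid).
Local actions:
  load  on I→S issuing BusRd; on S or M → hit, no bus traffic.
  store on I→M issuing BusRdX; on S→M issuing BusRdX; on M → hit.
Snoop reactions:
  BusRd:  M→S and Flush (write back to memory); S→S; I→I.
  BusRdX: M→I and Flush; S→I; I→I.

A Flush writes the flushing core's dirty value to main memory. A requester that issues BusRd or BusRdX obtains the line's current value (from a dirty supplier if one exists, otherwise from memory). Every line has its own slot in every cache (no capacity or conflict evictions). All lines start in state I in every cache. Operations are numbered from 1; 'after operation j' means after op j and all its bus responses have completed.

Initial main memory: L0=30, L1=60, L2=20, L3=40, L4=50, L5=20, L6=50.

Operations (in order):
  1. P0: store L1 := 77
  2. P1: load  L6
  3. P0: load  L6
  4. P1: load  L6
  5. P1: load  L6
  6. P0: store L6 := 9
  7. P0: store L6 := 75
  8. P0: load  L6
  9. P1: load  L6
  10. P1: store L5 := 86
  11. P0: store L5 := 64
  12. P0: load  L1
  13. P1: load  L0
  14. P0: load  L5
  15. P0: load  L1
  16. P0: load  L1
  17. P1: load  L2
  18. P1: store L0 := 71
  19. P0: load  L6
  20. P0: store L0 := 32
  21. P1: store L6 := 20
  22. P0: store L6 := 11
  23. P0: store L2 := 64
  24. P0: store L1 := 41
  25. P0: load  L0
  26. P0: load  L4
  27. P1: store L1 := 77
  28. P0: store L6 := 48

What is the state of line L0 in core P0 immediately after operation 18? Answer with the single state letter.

step 1: P0: store L1 := 77  ⟶  MI  (L1)  txn=BusRdX  M[L1]=60
step 2: P1: load  L6  ⟶  IS  (L6)  txn=BusRd  M[L6]=50
step 3: P0: load  L6  ⟶  SS  (L6)  txn=BusRd  M[L6]=50
step 4: P1: load  L6  ⟶  SS  (L6)  txn=∅  M[L6]=50
step 5: P1: load  L6  ⟶  SS  (L6)  txn=∅  M[L6]=50
step 6: P0: store L6 := 9  ⟶  MI  (L6)  txn=BusRdX  M[L6]=50
step 7: P0: store L6 := 75  ⟶  MI  (L6)  txn=∅  M[L6]=50
step 8: P0: load  L6  ⟶  MI  (L6)  txn=∅  M[L6]=50
step 9: P1: load  L6  ⟶  SS  (L6)  txn=BusRd+Flush  M[L6]=75
step 10: P1: store L5 := 86  ⟶  IM  (L5)  txn=BusRdX  M[L5]=20
step 11: P0: store L5 := 64  ⟶  MI  (L5)  txn=BusRdX+Flush  M[L5]=86
step 12: P0: load  L1  ⟶  MI  (L1)  txn=∅  M[L1]=60
step 13: P1: load  L0  ⟶  IS  (L0)  txn=BusRd  M[L0]=30
step 14: P0: load  L5  ⟶  MI  (L5)  txn=∅  M[L5]=86
step 15: P0: load  L1  ⟶  MI  (L1)  txn=∅  M[L1]=60
step 16: P0: load  L1  ⟶  MI  (L1)  txn=∅  M[L1]=60
step 17: P1: load  L2  ⟶  IS  (L2)  txn=BusRd  M[L2]=20
step 18: P1: store L0 := 71  ⟶  IM  (L0)  txn=BusRdX  M[L0]=30
step 19: P0: load  L6  ⟶  SS  (L6)  txn=∅  M[L6]=75
step 20: P0: store L0 := 32  ⟶  MI  (L0)  txn=BusRdX+Flush  M[L0]=71
step 21: P1: store L6 := 20  ⟶  IM  (L6)  txn=BusRdX  M[L6]=75
step 22: P0: store L6 := 11  ⟶  MI  (L6)  txn=BusRdX+Flush  M[L6]=20
step 23: P0: store L2 := 64  ⟶  MI  (L2)  txn=BusRdX  M[L2]=20
step 24: P0: store L1 := 41  ⟶  MI  (L1)  txn=∅  M[L1]=60
step 25: P0: load  L0  ⟶  MI  (L0)  txn=∅  M[L0]=71
step 26: P0: load  L4  ⟶  SI  (L4)  txn=BusRd  M[L4]=50
step 27: P1: store L1 := 77  ⟶  IM  (L1)  txn=BusRdX+Flush  M[L1]=41
step 28: P0: store L6 := 48  ⟶  MI  (L6)  txn=∅  M[L6]=20

state = I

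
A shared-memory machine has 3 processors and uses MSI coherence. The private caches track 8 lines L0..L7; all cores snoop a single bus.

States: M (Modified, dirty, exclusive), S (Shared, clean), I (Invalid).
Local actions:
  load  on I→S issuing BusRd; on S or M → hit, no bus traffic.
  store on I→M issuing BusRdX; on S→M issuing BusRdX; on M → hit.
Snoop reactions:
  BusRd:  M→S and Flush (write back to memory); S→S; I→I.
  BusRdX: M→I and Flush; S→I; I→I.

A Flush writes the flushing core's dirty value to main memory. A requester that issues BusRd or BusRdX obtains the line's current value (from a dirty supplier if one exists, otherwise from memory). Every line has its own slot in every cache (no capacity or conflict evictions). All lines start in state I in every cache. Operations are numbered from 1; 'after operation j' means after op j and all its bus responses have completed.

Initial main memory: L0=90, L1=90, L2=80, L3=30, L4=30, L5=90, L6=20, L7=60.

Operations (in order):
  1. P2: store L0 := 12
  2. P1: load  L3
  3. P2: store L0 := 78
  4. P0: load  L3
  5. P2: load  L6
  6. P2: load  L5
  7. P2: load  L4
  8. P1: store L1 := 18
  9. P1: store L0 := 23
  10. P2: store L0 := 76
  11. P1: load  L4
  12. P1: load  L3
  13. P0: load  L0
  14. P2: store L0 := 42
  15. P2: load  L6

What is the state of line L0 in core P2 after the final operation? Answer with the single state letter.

1. P2: store L0 := 12  bus=[BusRdX]  L0: P0=I P1=I P2=M  mem[L0]=90
2. P1: load  L3  bus=[BusRd]  L3: P0=I P1=S P2=I  mem[L3]=30
3. P2: store L0 := 78  bus=[-]  L0: P0=I P1=I P2=M  mem[L0]=90
4. P0: load  L3  bus=[BusRd]  L3: P0=S P1=S P2=I  mem[L3]=30
5. P2: load  L6  bus=[BusRd]  L6: P0=I P1=I P2=S  mem[L6]=20
6. P2: load  L5  bus=[BusRd]  L5: P0=I P1=I P2=S  mem[L5]=90
7. P2: load  L4  bus=[BusRd]  L4: P0=I P1=I P2=S  mem[L4]=30
8. P1: store L1 := 18  bus=[BusRdX]  L1: P0=I P1=M P2=I  mem[L1]=90
9. P1: store L0 := 23  bus=[BusRdX,Flush]  L0: P0=I P1=M P2=I  mem[L0]=78
10. P2: store L0 := 76  bus=[BusRdX,Flush]  L0: P0=I P1=I P2=M  mem[L0]=23
11. P1: load  L4  bus=[BusRd]  L4: P0=I P1=S P2=S  mem[L4]=30
12. P1: load  L3  bus=[-]  L3: P0=S P1=S P2=I  mem[L3]=30
13. P0: load  L0  bus=[BusRd,Flush]  L0: P0=S P1=I P2=S  mem[L0]=76
14. P2: store L0 := 42  bus=[BusRdX]  L0: P0=I P1=I P2=M  mem[L0]=76
15. P2: load  L6  bus=[-]  L6: P0=I P1=I P2=S  mem[L6]=20

state = M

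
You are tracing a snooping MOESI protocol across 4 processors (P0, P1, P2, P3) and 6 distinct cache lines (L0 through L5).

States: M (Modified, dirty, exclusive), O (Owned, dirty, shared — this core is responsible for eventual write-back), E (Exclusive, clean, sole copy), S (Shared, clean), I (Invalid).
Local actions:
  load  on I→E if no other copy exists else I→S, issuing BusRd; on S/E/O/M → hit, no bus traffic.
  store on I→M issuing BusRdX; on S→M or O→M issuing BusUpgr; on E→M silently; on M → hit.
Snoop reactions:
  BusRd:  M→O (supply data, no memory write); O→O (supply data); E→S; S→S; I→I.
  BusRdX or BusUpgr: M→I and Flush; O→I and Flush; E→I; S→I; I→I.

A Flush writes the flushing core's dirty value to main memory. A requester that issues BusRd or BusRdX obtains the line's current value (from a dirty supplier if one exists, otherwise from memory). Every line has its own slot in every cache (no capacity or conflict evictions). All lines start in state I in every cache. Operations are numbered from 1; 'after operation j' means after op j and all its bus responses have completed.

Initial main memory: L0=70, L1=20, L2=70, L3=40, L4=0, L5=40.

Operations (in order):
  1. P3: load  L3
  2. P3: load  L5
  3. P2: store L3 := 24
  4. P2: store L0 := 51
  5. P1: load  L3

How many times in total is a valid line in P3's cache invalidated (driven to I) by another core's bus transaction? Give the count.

step 1: P3: load  L3  ⟶  IIIE  (L3)  txn=BusRd  M[L3]=40
step 2: P3: load  L5  ⟶  IIIE  (L5)  txn=BusRd  M[L5]=40
step 3: P2: store L3 := 24  ⟶  IIMI  (L3)  txn=BusRdX  M[L3]=40
step 4: P2: store L0 := 51  ⟶  IIMI  (L0)  txn=BusRdX  M[L0]=70
step 5: P1: load  L3  ⟶  ISOI  (L3)  txn=BusRd  M[L3]=40

invalidations = 1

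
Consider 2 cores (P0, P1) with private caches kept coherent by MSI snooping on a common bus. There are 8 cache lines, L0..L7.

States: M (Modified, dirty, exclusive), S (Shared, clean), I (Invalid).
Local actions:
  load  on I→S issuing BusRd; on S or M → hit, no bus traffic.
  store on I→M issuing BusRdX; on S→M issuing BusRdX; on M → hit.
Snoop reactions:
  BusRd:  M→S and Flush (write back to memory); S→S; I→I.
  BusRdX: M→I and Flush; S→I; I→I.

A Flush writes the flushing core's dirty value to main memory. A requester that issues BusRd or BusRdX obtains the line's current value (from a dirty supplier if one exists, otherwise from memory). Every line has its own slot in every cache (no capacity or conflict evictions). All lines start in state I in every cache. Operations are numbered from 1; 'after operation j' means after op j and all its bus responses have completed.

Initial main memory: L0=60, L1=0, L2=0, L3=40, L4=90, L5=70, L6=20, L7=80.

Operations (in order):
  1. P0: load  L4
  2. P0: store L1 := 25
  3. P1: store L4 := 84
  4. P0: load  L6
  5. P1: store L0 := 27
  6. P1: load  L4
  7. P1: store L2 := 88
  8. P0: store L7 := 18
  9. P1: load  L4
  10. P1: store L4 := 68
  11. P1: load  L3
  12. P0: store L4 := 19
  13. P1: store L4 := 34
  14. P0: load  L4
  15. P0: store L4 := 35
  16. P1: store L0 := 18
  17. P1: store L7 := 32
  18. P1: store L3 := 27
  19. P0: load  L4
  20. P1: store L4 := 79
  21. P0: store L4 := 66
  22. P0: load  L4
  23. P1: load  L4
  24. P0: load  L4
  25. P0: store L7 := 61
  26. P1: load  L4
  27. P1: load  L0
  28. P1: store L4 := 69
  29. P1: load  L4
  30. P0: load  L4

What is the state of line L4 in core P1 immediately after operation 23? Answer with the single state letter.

state = S

[1] P0: load  L4 | P0:S(90), P1:I | bus: BusRd
[2] P0: store L1 := 25 | P0:M(25), P1:I | bus: BusRdX
[3] P1: store L4 := 84 | P0:I, P1:M(84) | bus: BusRdX
[4] P0: load  L6 | P0:S(20), P1:I | bus: BusRd
[5] P1: store L0 := 27 | P0:I, P1:M(27) | bus: BusRdX
[6] P1: load  L4 | P0:I, P1:M(84) | bus: none
[7] P1: store L2 := 88 | P0:I, P1:M(88) | bus: BusRdX
[8] P0: store L7 := 18 | P0:M(18), P1:I | bus: BusRdX
[9] P1: load  L4 | P0:I, P1:M(84) | bus: none
[10] P1: store L4 := 68 | P0:I, P1:M(68) | bus: none
[11] P1: load  L3 | P0:I, P1:S(40) | bus: BusRd
[12] P0: store L4 := 19 | P0:M(19), P1:I | bus: BusRdX,Flush
[13] P1: store L4 := 34 | P0:I, P1:M(34) | bus: BusRdX,Flush
[14] P0: load  L4 | P0:S(34), P1:S(34) | bus: BusRd,Flush
[15] P0: store L4 := 35 | P0:M(35), P1:I | bus: BusRdX
[16] P1: store L0 := 18 | P0:I, P1:M(18) | bus: none
[17] P1: store L7 := 32 | P0:I, P1:M(32) | bus: BusRdX,Flush
[18] P1: store L3 := 27 | P0:I, P1:M(27) | bus: BusRdX
[19] P0: load  L4 | P0:M(35), P1:I | bus: none
[20] P1: store L4 := 79 | P0:I, P1:M(79) | bus: BusRdX,Flush
[21] P0: store L4 := 66 | P0:M(66), P1:I | bus: BusRdX,Flush
[22] P0: load  L4 | P0:M(66), P1:I | bus: none
[23] P1: load  L4 | P0:S(66), P1:S(66) | bus: BusRd,Flush
[24] P0: load  L4 | P0:S(66), P1:S(66) | bus: none
[25] P0: store L7 := 61 | P0:M(61), P1:I | bus: BusRdX,Flush
[26] P1: load  L4 | P0:S(66), P1:S(66) | bus: none
[27] P1: load  L0 | P0:I, P1:M(18) | bus: none
[28] P1: store L4 := 69 | P0:I, P1:M(69) | bus: BusRdX
[29] P1: load  L4 | P0:I, P1:M(69) | bus: none
[30] P0: load  L4 | P0:S(69), P1:S(69) | bus: BusRd,Flush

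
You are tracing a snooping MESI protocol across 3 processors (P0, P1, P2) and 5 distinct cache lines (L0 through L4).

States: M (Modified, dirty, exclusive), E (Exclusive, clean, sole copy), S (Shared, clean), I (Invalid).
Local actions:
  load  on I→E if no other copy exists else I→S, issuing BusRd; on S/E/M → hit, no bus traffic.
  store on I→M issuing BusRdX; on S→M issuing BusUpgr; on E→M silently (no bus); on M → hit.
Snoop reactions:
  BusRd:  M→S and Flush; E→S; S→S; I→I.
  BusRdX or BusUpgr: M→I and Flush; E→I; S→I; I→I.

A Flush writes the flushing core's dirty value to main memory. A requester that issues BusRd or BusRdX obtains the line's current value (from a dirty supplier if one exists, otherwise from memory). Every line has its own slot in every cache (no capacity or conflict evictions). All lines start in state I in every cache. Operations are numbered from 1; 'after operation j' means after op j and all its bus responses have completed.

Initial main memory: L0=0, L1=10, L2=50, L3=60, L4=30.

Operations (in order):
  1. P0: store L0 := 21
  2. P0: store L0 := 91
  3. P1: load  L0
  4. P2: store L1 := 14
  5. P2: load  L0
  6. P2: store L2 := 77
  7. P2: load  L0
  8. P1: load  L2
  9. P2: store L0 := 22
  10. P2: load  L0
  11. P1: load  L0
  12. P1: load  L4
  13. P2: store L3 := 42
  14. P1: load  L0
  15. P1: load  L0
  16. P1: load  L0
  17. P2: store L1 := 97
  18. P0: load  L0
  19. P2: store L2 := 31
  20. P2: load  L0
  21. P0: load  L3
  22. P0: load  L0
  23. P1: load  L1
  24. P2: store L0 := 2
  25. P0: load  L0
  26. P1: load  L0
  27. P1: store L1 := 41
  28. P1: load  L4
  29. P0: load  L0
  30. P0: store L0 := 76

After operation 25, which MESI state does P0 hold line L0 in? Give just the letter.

step 1: P0: store L0 := 21  ⟶  MII  (L0)  txn=BusRdX  M[L0]=0
step 2: P0: store L0 := 91  ⟶  MII  (L0)  txn=∅  M[L0]=0
step 3: P1: load  L0  ⟶  SSI  (L0)  txn=BusRd+Flush  M[L0]=91
step 4: P2: store L1 := 14  ⟶  IIM  (L1)  txn=BusRdX  M[L1]=10
step 5: P2: load  L0  ⟶  SSS  (L0)  txn=BusRd  M[L0]=91
step 6: P2: store L2 := 77  ⟶  IIM  (L2)  txn=BusRdX  M[L2]=50
step 7: P2: load  L0  ⟶  SSS  (L0)  txn=∅  M[L0]=91
step 8: P1: load  L2  ⟶  ISS  (L2)  txn=BusRd+Flush  M[L2]=77
step 9: P2: store L0 := 22  ⟶  IIM  (L0)  txn=BusUpgr  M[L0]=91
step 10: P2: load  L0  ⟶  IIM  (L0)  txn=∅  M[L0]=91
step 11: P1: load  L0  ⟶  ISS  (L0)  txn=BusRd+Flush  M[L0]=22
step 12: P1: load  L4  ⟶  IEI  (L4)  txn=BusRd  M[L4]=30
step 13: P2: store L3 := 42  ⟶  IIM  (L3)  txn=BusRdX  M[L3]=60
step 14: P1: load  L0  ⟶  ISS  (L0)  txn=∅  M[L0]=22
step 15: P1: load  L0  ⟶  ISS  (L0)  txn=∅  M[L0]=22
step 16: P1: load  L0  ⟶  ISS  (L0)  txn=∅  M[L0]=22
step 17: P2: store L1 := 97  ⟶  IIM  (L1)  txn=∅  M[L1]=10
step 18: P0: load  L0  ⟶  SSS  (L0)  txn=BusRd  M[L0]=22
step 19: P2: store L2 := 31  ⟶  IIM  (L2)  txn=BusUpgr  M[L2]=77
step 20: P2: load  L0  ⟶  SSS  (L0)  txn=∅  M[L0]=22
step 21: P0: load  L3  ⟶  SIS  (L3)  txn=BusRd+Flush  M[L3]=42
step 22: P0: load  L0  ⟶  SSS  (L0)  txn=∅  M[L0]=22
step 23: P1: load  L1  ⟶  ISS  (L1)  txn=BusRd+Flush  M[L1]=97
step 24: P2: store L0 := 2  ⟶  IIM  (L0)  txn=BusUpgr  M[L0]=22
step 25: P0: load  L0  ⟶  SIS  (L0)  txn=BusRd+Flush  M[L0]=2
step 26: P1: load  L0  ⟶  SSS  (L0)  txn=BusRd  M[L0]=2
step 27: P1: store L1 := 41  ⟶  IMI  (L1)  txn=BusUpgr  M[L1]=97
step 28: P1: load  L4  ⟶  IEI  (L4)  txn=∅  M[L4]=30
step 29: P0: load  L0  ⟶  SSS  (L0)  txn=∅  M[L0]=2
step 30: P0: store L0 := 76  ⟶  MII  (L0)  txn=BusUpgr  M[L0]=2

state = S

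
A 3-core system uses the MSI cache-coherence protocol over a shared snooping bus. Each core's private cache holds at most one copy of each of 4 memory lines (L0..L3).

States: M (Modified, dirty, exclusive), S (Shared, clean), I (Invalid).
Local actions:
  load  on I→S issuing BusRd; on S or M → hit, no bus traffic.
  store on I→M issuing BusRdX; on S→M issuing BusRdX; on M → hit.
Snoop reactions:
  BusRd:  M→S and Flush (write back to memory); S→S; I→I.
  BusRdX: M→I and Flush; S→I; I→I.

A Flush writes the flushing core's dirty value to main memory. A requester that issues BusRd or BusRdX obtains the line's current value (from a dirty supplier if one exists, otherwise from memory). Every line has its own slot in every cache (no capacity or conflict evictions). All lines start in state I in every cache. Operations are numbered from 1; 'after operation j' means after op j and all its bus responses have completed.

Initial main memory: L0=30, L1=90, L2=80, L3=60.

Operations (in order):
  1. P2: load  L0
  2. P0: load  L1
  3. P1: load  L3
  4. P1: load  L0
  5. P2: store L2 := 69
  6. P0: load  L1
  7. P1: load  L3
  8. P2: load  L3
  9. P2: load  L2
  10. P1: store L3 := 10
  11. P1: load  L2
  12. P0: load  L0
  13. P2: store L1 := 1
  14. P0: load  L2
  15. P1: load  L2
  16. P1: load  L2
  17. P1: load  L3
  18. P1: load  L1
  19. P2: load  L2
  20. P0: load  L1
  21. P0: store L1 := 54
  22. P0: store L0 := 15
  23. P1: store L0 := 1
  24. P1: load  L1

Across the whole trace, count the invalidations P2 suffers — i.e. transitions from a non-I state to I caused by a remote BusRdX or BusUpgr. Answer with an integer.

invalidations = 3

step 1: P2: load  L0  ⟶  IIS  (L0)  txn=BusRd  M[L0]=30
step 2: P0: load  L1  ⟶  SII  (L1)  txn=BusRd  M[L1]=90
step 3: P1: load  L3  ⟶  ISI  (L3)  txn=BusRd  M[L3]=60
step 4: P1: load  L0  ⟶  ISS  (L0)  txn=BusRd  M[L0]=30
step 5: P2: store L2 := 69  ⟶  IIM  (L2)  txn=BusRdX  M[L2]=80
step 6: P0: load  L1  ⟶  SII  (L1)  txn=∅  M[L1]=90
step 7: P1: load  L3  ⟶  ISI  (L3)  txn=∅  M[L3]=60
step 8: P2: load  L3  ⟶  ISS  (L3)  txn=BusRd  M[L3]=60
step 9: P2: load  L2  ⟶  IIM  (L2)  txn=∅  M[L2]=80
step 10: P1: store L3 := 10  ⟶  IMI  (L3)  txn=BusRdX  M[L3]=60
step 11: P1: load  L2  ⟶  ISS  (L2)  txn=BusRd+Flush  M[L2]=69
step 12: P0: load  L0  ⟶  SSS  (L0)  txn=BusRd  M[L0]=30
step 13: P2: store L1 := 1  ⟶  IIM  (L1)  txn=BusRdX  M[L1]=90
step 14: P0: load  L2  ⟶  SSS  (L2)  txn=BusRd  M[L2]=69
step 15: P1: load  L2  ⟶  SSS  (L2)  txn=∅  M[L2]=69
step 16: P1: load  L2  ⟶  SSS  (L2)  txn=∅  M[L2]=69
step 17: P1: load  L3  ⟶  IMI  (L3)  txn=∅  M[L3]=60
step 18: P1: load  L1  ⟶  ISS  (L1)  txn=BusRd+Flush  M[L1]=1
step 19: P2: load  L2  ⟶  SSS  (L2)  txn=∅  M[L2]=69
step 20: P0: load  L1  ⟶  SSS  (L1)  txn=BusRd  M[L1]=1
step 21: P0: store L1 := 54  ⟶  MII  (L1)  txn=BusRdX  M[L1]=1
step 22: P0: store L0 := 15  ⟶  MII  (L0)  txn=BusRdX  M[L0]=30
step 23: P1: store L0 := 1  ⟶  IMI  (L0)  txn=BusRdX+Flush  M[L0]=15
step 24: P1: load  L1  ⟶  SSI  (L1)  txn=BusRd+Flush  M[L1]=54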